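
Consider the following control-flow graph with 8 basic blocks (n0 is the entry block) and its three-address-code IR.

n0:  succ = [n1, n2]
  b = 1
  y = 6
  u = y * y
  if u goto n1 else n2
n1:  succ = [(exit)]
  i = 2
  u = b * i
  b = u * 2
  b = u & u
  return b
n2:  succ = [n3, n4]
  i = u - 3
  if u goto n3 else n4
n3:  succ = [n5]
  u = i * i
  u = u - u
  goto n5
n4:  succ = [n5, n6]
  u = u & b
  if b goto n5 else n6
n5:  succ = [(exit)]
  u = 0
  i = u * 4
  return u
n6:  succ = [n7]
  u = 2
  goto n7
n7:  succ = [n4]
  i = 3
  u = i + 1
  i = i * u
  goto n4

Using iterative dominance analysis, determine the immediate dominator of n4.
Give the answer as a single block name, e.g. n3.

idom tree: n1←n0 n2←n0 n3←n2 n4←n2 n5←n2 n6←n4 n7←n6
Dom∩ at merges:
  n4: preds {n2,n7}: {n0,n2} ∩ {n0,n2,n4,n6,n7} = {n0,n2}; idom=n2
  n5: preds {n3,n4}: {n0,n2,n3} ∩ {n0,n2,n4} = {n0,n2}; idom=n2

idom(n4) = n2

Answer: n2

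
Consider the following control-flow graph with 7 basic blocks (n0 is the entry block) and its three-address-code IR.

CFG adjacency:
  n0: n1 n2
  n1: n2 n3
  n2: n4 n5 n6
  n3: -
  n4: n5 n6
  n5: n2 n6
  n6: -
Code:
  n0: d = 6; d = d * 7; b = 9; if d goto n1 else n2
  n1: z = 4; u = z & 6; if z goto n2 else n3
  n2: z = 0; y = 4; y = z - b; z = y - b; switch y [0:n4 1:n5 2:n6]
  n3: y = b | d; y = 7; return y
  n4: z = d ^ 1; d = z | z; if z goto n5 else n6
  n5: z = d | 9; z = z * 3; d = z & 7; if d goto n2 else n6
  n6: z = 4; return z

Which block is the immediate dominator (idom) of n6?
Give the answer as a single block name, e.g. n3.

Answer: n2

Derivation:
idom tree: n1←n0 n2←n0 n3←n1 n4←n2 n5←n2 n6←n2
Join-block Dom:
  n2: preds {n0,n1,n5}: {n0} ∩ {n0,n1} ∩ {n0,n2,n5} = {n0}; idom=n0
  n5: preds {n2,n4}: {n0,n2} ∩ {n0,n2,n4} = {n0,n2}; idom=n2
  n6: preds {n2,n4,n5}: {n0,n2} ∩ {n0,n2,n4} ∩ {n0,n2,n5} = {n0,n2}; idom=n2

idom(n6) = n2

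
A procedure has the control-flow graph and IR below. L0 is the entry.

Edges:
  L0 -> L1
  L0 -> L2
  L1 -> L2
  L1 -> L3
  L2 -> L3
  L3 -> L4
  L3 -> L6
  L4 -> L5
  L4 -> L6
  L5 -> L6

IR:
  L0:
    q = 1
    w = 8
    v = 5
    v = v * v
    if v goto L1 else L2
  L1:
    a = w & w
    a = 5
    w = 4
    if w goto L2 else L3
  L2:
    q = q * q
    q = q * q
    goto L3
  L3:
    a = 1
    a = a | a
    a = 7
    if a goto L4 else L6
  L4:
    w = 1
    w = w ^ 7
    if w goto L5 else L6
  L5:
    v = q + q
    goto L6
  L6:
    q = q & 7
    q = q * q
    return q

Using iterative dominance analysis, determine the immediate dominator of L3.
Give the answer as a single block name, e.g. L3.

Answer: L0

Working:
idom tree: L1←L0 L2←L0 L3←L0 L4←L3 L5←L4 L6←L3
Join-block Dom:
  L2: preds {L0,L1}: {L0} ∩ {L0,L1} = {L0}; idom=L0
  L3: preds {L1,L2}: {L0,L1} ∩ {L0,L2} = {L0}; idom=L0
  L6: preds {L3,L4,L5}: {L0,L3} ∩ {L0,L3,L4} ∩ {L0,L3,L4,L5} = {L0,L3}; idom=L3

idom(L3) = L0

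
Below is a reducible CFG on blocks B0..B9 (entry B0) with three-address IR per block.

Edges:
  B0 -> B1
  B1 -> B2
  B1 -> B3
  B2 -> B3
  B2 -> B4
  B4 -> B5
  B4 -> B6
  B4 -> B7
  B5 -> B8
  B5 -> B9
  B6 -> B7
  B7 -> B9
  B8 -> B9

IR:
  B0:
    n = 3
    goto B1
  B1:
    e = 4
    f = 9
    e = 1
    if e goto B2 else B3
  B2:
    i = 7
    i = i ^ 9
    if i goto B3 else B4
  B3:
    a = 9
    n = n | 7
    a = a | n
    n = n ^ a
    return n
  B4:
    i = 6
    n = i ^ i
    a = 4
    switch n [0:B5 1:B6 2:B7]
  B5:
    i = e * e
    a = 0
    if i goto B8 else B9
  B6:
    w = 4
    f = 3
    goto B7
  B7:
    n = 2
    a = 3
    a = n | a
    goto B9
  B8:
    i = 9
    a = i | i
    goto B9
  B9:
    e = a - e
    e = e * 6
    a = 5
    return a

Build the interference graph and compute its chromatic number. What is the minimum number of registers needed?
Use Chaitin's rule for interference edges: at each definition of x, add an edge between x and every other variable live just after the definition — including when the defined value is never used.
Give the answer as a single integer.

Answer: 4

Working:
Per-block:
  B0: def={n} ue=∅
  B1: def={e,f} ue=∅
  B2: def={i} ue=∅
  B3: def={a,n} ue={n}
  B4: def={a,i,n} ue=∅
  B5: def={a,i} ue={e}
  B6: def={f,w} ue=∅
  B7: def={a,n} ue=∅
  B8: def={a,i} ue=∅
  B9: def={a,e} ue={a,e}

Backward fixpoint:
  B0 li=∅ lo={n}
  B1 li={n} lo={e,n}
  B2 li={e,n} lo={e,n}
  B3 li={n} lo=∅
  B4 li={e} lo={e}
  B5 li={e} lo={a,e}
  B6 li={e} lo={e}
  B7 li={e} lo={a,e}
  B8 li={e} lo={a,e}
  B9 li={a,e} lo=∅

Interfere edges:
  a: {e,i,n}
  e: {a,f,i,n,w}
  f: {e,n}
  i: {a,e,n}
  n: {a,e,f,i}
  w: {e}

Chromatic number:
  {a,e,i,n} pairwise interfere (4-clique) ⇒ χ ≥ 4
  4-colouring: R0={e}  R1={n,w}  R2={a,f}  R3={i}
  χ = 4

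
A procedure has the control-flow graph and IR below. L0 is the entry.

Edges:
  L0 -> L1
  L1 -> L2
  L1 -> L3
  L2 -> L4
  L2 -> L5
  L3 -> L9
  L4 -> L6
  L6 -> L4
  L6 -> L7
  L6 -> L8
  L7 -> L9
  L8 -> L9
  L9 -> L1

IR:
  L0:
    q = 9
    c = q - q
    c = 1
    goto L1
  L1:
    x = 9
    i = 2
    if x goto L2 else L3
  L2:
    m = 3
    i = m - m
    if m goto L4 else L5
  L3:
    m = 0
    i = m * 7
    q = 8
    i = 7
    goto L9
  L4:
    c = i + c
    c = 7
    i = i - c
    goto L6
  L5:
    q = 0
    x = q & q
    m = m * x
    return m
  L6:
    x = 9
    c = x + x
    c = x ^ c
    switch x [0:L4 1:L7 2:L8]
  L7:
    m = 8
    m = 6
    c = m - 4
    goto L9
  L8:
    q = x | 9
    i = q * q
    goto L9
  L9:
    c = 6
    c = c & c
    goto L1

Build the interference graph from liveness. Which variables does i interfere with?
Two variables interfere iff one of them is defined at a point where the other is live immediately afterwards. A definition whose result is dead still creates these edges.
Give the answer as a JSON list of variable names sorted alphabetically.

Answer: ["c", "m", "x"]

Derivation:
Per-block:
  L0 def {c,q} use ∅
  L1 def {i,x} use ∅
  L2 def {i,m} use ∅
  L3 def {i,m,q} use ∅
  L4 def {c,i} use {c,i}
  L5 def {m,q,x} use {m}
  L6 def {c,x} use ∅
  L7 def {c,m} use ∅
  L8 def {i,q} use {x}
  L9 def {c} use ∅

Backward fixpoint:
  L0: in=∅ out={c}
  L1: in={c} out={c}
  L2: in={c} out={c,i,m}
  L3: in=∅ out=∅
  L4: in={c,i} out={i}
  L5: in={m} out=∅
  L6: in={i} out={c,i,x}
  L7: in=∅ out=∅
  L8: in={x} out=∅
  L9: in=∅ out={c}

Interference:
  c↔{i,m,x}
  i↔{c,m,x}
  m↔{c,i,q,x}
  q↔{m}
  x↔{c,i,m}

N(i) = ["c", "m", "x"]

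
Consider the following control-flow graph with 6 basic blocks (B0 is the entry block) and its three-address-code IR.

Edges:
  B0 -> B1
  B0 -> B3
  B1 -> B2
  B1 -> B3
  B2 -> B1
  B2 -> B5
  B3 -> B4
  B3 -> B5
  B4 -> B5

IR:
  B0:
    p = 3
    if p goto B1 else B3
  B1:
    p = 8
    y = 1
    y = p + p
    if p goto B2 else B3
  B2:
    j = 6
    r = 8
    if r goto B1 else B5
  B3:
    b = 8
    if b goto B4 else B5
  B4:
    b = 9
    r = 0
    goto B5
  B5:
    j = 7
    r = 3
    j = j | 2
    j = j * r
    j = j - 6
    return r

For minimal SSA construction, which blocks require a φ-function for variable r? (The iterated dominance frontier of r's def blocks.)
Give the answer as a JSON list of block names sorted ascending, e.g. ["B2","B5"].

idom tree: B1←B0 B2←B1 B3←B0 B4←B3 B5←B0
Dom at joins:
  B1: preds {B0,B2}: {B0} ∩ {B0,B1,B2} = {B0}; idom=B0
  B3: preds {B0,B1}: {B0} ∩ {B0,B1} = {B0}; idom=B0
  B5: preds {B2,B3,B4}: {B0,B1,B2} ∩ {B0,B3} ∩ {B0,B3,B4} = {B0}; idom=B0

DF derivation:
  B1←B0: walk · to B0
  B1←B2: walk B2→B1 to B0
  B3←B0: walk · to B0
  B3←B1: walk B1 to B0
  B5←B2: walk B2→B1 to B0
  B5←B3: walk B3 to B0
  B5←B4: walk B4→B3 to B0
  B0 → ∅
  B1 → {B1,B3,B5}
  B2 → {B1,B5}
  B3 → {B5}
  B4 → {B5}
  B5 → ∅

φ for r: defs {B2,B4,B5}
  DF⁺ = {B1,B3,B5}

Answer: ["B1", "B3", "B5"]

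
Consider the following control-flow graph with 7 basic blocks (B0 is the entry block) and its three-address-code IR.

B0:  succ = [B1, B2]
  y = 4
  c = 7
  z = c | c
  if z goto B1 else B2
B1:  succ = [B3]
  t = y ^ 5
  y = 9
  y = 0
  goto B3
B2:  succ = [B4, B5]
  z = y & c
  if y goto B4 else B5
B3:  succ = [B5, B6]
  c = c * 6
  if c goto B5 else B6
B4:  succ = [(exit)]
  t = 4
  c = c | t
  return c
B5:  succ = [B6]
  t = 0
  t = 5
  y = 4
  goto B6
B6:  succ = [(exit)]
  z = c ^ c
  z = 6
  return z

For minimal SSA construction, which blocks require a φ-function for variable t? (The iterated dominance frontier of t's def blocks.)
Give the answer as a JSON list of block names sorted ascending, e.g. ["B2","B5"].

idom tree: B1←B0 B2←B0 B3←B1 B4←B2 B5←B0 B6←B0
Dom at joins:
  B5: preds {B2,B3}: {B0,B2} ∩ {B0,B1,B3} = {B0}; idom=B0
  B6: preds {B3,B5}: {B0,B1,B3} ∩ {B0,B5} = {B0}; idom=B0

Frontier:
  B5←B2: walk B2 to B0
  B5←B3: walk B3→B1 to B0
  B6←B3: walk B3→B1 to B0
  B6←B5: walk B5 to B0
  DF(B0)=∅
  DF(B1)={B5,B6}
  DF(B2)={B5}
  DF(B3)={B5,B6}
  DF(B4)=∅
  DF(B5)={B6}
  DF(B6)=∅

φ for t: defs {B1,B4,B5}
  DF⁺ = {B5,B6}

Answer: ["B5", "B6"]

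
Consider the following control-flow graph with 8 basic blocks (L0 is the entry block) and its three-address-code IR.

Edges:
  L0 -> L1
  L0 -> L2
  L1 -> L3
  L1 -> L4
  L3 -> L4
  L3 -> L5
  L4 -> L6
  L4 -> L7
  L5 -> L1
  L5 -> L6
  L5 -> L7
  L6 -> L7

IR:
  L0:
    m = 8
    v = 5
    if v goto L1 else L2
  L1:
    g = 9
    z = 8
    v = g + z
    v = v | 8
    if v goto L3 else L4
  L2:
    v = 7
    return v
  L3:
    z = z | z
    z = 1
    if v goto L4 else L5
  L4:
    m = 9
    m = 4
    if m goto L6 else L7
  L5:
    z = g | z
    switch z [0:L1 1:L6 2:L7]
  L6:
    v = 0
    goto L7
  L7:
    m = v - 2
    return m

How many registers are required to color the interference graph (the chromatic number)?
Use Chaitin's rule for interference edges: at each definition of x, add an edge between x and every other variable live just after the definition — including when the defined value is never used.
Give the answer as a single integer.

Answer: 3

Analysis:
Block summaries:
  L0 def {m,v} use ∅
  L1 def {g,v,z} use ∅
  L2 def {v} use ∅
  L3 def {z} use {v,z}
  L4 def {m} use ∅
  L5 def {z} use {g,z}
  L6 def {v} use ∅
  L7 def {m} use {v}

Liveness:
  L0 li=∅ lo=∅
  L1 li=∅ lo={g,v,z}
  L2 li=∅ lo=∅
  L3 li={g,v,z} lo={g,v,z}
  L4 li={v} lo={v}
  L5 li={g,v,z} lo={v}
  L6 li=∅ lo={v}
  L7 li={v} lo=∅

Conflict graph:
  g: {v,z}
  m: {v}
  v: {g,m,z}
  z: {g,v}

Colouring:
  clique {g,v,z} ⇒ need ≥ 3
  3-colouring: c0={v}  c1={g,m}  c2={z}
  χ = 3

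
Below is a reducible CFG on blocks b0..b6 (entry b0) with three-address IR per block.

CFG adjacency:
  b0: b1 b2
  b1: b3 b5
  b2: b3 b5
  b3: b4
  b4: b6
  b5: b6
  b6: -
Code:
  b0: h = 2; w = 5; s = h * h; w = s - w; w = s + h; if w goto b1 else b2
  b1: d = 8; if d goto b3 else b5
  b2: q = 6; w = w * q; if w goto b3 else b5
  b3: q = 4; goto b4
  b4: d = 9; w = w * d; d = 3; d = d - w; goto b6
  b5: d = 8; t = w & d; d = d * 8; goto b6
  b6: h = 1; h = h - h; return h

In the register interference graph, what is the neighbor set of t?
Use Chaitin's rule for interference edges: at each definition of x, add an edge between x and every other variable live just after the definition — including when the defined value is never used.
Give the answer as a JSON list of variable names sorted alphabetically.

Per-block:
  b0: def={h,s,w} ue=∅
  b1: def={d} ue=∅
  b2: def={q,w} ue={w}
  b3: def={q} ue=∅
  b4: def={d,w} ue={w}
  b5: def={d,t} ue={w}
  b6: def={h} ue=∅

Liveness:
  live b0: ∅→{w}
  live b1: {w}→{w}
  live b2: {w}→{w}
  live b3: {w}→{w}
  live b4: {w}→∅
  live b5: {w}→∅
  live b6: ∅→∅

Interfere edges:
  d↔{t,w}
  h↔{s,w}
  q↔{w}
  s↔{h,w}
  t↔{d}
  w↔{d,h,q,s}

N(t) = ["d"]

Answer: ["d"]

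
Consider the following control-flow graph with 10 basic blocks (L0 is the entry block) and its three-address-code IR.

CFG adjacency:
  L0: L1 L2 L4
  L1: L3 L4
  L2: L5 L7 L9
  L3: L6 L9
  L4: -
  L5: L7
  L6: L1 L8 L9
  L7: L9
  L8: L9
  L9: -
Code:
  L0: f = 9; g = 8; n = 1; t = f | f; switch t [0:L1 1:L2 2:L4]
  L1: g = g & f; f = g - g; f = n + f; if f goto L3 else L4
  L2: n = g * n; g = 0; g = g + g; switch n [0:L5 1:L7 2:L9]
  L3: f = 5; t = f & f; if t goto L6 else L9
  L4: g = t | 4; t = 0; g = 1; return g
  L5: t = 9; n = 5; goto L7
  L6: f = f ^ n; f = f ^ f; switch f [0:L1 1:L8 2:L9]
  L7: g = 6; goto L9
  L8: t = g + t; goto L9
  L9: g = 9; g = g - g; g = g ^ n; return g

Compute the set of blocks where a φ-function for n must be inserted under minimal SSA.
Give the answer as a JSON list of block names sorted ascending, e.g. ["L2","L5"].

idom tree: L1←L0 L2←L0 L3←L1 L4←L0 L5←L2 L6←L3 L7←L2 L8←L6 L9←L0
Dom at joins:
  L1: preds {L0,L6}: {L0} ∩ {L0,L1,L3,L6} = {L0}; idom=L0
  L4: preds {L0,L1}: {L0} ∩ {L0,L1} = {L0}; idom=L0
  L7: preds {L2,L5}: {L0,L2} ∩ {L0,L2,L5} = {L0,L2}; idom=L2
  L9: preds {L2,L3,L6,L7,L8}: {L0,L2} ∩ {L0,L1,L3} ∩ {L0,L1,L3,L6} ∩ {L0,L2,L7} ∩ {L0,L1,L3,L6,L8} = {L0}; idom=L0

DF walk-up:
  join L1 pred L0: · stop@L0
  join L1 pred L6: L6→L3→L1 stop@L0
  join L4 pred L0: · stop@L0
  join L4 pred L1: L1 stop@L0
  join L7 pred L2: · stop@L2
  join L7 pred L5: L5 stop@L2
  join L9 pred L2: L2 stop@L0
  join L9 pred L3: L3→L1 stop@L0
  join L9 pred L6: L6→L3→L1 stop@L0
  join L9 pred L7: L7→L2 stop@L0
  join L9 pred L8: L8→L6→L3→L1 stop@L0
  DF(L0)=∅
  DF(L1)={L1,L4,L9}
  DF(L2)={L9}
  DF(L3)={L1,L9}
  DF(L4)=∅
  DF(L5)={L7}
  DF(L6)={L1,L9}
  DF(L7)={L9}
  DF(L8)={L9}
  DF(L9)=∅

φ for n: defs {L0,L2,L5}
  DF⁺ = {L7,L9}

Answer: ["L7", "L9"]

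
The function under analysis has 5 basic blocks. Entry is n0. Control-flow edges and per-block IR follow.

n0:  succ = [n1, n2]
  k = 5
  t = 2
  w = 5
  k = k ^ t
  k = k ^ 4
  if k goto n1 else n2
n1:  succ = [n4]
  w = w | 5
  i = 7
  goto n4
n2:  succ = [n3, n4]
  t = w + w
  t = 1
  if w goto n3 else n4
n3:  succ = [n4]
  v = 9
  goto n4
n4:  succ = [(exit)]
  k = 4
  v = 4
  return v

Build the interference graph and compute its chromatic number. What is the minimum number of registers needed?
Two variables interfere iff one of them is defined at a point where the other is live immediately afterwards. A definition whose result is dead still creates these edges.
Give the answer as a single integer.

Per-block:
  n0: {k,t,w} / ∅
  n1: {i,w} / {w}
  n2: {t} / {w}
  n3: {v} / ∅
  n4: {k,v} / ∅

Liveness:
  n0: in=∅ out={w}
  n1: in={w} out=∅
  n2: in={w} out=∅
  n3: in=∅ out=∅
  n4: in=∅ out=∅

Interference:
  i: ∅
  k: {t,w}
  t: {k,w}
  v: ∅
  w: {k,t}

Registers:
  clique {k,t,w} ⇒ need ≥ 3
  assign i→c0 k→c0 t→c1 v→c0 w→c2 — no edge inside a register ⇒ χ ≤ 3
  χ = 3

Answer: 3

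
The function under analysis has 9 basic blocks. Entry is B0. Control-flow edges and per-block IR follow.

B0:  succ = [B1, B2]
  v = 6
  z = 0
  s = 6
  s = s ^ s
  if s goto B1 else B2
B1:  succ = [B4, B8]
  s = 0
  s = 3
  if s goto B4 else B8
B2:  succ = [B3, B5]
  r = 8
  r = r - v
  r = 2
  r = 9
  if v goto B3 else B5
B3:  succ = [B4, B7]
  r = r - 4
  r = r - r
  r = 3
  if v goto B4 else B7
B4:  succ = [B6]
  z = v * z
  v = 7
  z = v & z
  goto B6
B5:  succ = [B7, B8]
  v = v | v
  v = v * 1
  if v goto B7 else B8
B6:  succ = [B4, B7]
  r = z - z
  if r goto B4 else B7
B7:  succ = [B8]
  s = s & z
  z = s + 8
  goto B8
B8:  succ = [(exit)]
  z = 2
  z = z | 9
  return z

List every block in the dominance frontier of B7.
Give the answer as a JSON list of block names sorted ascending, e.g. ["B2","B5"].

idom tree: B1←B0 B2←B0 B3←B2 B4←B0 B5←B2 B6←B4 B7←B0 B8←B0
Dom at joins:
  B4: preds {B1,B3,B6}: {B0,B1} ∩ {B0,B2,B3} ∩ {B0,B4,B6} = {B0}; idom=B0
  B7: preds {B3,B5,B6}: {B0,B2,B3} ∩ {B0,B2,B5} ∩ {B0,B4,B6} = {B0}; idom=B0
  B8: preds {B1,B5,B7}: {B0,B1} ∩ {B0,B2,B5} ∩ {B0,B7} = {B0}; idom=B0

DF derivation:
  join B4 pred B1: B1 stop@B0
  join B4 pred B3: B3→B2 stop@B0
  join B4 pred B6: B6→B4 stop@B0
  join B7 pred B3: B3→B2 stop@B0
  join B7 pred B5: B5→B2 stop@B0
  join B7 pred B6: B6→B4 stop@B0
  join B8 pred B1: B1 stop@B0
  join B8 pred B5: B5→B2 stop@B0
  join B8 pred B7: B7 stop@B0
  B0: DF=∅
  B1: DF={B4,B8}
  B2: DF={B4,B7,B8}
  B3: DF={B4,B7}
  B4: DF={B4,B7}
  B5: DF={B7,B8}
  B6: DF={B4,B7}
  B7: DF={B8}
  B8: DF=∅

DF(B7) = ["B8"]

Answer: ["B8"]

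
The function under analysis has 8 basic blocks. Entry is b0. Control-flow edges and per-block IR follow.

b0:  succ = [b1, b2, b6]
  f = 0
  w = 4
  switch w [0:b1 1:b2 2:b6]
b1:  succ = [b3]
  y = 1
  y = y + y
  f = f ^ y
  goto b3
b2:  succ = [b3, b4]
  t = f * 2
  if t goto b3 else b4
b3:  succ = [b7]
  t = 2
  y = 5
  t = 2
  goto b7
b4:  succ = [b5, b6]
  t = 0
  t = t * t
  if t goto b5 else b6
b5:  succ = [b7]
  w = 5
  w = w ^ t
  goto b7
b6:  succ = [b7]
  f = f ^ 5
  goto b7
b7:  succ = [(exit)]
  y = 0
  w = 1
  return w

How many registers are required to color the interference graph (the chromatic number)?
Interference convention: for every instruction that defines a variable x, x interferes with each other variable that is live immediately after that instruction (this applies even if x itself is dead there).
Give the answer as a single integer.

Answer: 3

Analysis:
def/use:
  b0: def={f,w} ue=∅
  b1: def={f,y} ue={f}
  b2: def={t} ue={f}
  b3: def={t,y} ue=∅
  b4: def={t} ue=∅
  b5: def={w} ue={t}
  b6: def={f} ue={f}
  b7: def={w,y} ue=∅

Backward fixpoint:
  live b0: ∅→{f}
  live b1: {f}→∅
  live b2: {f}→{f}
  live b3: ∅→∅
  live b4: {f}→{f,t}
  live b5: {t}→∅
  live b6: {f}→∅
  live b7: ∅→∅

Conflict graph:
  f: {t,w,y}
  t: {f,w}
  w: {f,t}
  y: {f}

Registers:
  clique {f,t,w} ⇒ need ≥ 3
  assign f→c0 t→c1 w→c2 y→c1 — no edge inside a register ⇒ χ ≤ 3
  χ = 3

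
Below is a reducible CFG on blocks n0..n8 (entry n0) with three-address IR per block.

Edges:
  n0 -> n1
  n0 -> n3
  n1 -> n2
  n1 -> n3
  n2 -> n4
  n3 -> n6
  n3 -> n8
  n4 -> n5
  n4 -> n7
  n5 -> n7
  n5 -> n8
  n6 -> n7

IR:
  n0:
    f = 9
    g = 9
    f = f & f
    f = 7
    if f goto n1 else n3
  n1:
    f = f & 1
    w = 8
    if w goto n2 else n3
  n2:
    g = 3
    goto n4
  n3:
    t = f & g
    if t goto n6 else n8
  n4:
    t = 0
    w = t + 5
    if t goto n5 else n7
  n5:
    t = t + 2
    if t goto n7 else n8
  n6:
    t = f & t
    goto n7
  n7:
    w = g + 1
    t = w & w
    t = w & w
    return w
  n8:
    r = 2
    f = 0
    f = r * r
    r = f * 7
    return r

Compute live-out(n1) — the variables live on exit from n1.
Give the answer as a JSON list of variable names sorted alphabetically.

def/use:
  n0: def={f,g} ue=∅
  n1: def={f,w} ue={f}
  n2: def={g} ue=∅
  n3: def={t} ue={f,g}
  n4: def={t,w} ue=∅
  n5: def={t} ue={t}
  n6: def={t} ue={f,t}
  n7: def={t,w} ue={g}
  n8: def={f,r} ue=∅

Liveness:
  live n0: ∅→{f,g}
  live n1: {f,g}→{f,g}
  live n2: ∅→{g}
  live n3: {f,g}→{f,g,t}
  live n4: {g}→{g,t}
  live n5: {g,t}→{g}
  live n6: {f,g,t}→{g}
  live n7: {g}→∅
  live n8: ∅→∅

live-out(n1) = ["f", "g"]

Answer: ["f", "g"]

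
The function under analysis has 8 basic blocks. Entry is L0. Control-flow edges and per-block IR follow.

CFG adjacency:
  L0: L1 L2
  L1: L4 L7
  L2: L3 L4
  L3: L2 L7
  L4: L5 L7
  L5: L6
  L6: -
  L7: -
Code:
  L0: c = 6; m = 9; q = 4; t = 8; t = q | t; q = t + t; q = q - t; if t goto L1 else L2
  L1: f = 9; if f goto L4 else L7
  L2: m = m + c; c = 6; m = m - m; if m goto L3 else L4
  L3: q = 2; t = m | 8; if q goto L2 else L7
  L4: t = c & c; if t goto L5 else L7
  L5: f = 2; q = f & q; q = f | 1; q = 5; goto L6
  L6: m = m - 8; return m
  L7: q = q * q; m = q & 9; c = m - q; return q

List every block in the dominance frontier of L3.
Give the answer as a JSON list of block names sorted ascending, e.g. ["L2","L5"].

Answer: ["L2", "L7"]

Working:
idom tree: L1←L0 L2←L0 L3←L2 L4←L0 L5←L4 L6←L5 L7←L0
Dom at joins:
  L2: preds {L0,L3}: {L0} ∩ {L0,L2,L3} = {L0}; idom=L0
  L4: preds {L1,L2}: {L0,L1} ∩ {L0,L2} = {L0}; idom=L0
  L7: preds {L1,L3,L4}: {L0,L1} ∩ {L0,L2,L3} ∩ {L0,L4} = {L0}; idom=L0

DF derivation:
  L2←L0: walk · to L0
  L2←L3: walk L3→L2 to L0
  L4←L1: walk L1 to L0
  L4←L2: walk L2 to L0
  L7←L1: walk L1 to L0
  L7←L3: walk L3→L2 to L0
  L7←L4: walk L4 to L0
  L0 → ∅
  L1 → {L4,L7}
  L2 → {L2,L4,L7}
  L3 → {L2,L7}
  L4 → {L7}
  L5 → ∅
  L6 → ∅
  L7 → ∅

DF(L3) = ["L2", "L7"]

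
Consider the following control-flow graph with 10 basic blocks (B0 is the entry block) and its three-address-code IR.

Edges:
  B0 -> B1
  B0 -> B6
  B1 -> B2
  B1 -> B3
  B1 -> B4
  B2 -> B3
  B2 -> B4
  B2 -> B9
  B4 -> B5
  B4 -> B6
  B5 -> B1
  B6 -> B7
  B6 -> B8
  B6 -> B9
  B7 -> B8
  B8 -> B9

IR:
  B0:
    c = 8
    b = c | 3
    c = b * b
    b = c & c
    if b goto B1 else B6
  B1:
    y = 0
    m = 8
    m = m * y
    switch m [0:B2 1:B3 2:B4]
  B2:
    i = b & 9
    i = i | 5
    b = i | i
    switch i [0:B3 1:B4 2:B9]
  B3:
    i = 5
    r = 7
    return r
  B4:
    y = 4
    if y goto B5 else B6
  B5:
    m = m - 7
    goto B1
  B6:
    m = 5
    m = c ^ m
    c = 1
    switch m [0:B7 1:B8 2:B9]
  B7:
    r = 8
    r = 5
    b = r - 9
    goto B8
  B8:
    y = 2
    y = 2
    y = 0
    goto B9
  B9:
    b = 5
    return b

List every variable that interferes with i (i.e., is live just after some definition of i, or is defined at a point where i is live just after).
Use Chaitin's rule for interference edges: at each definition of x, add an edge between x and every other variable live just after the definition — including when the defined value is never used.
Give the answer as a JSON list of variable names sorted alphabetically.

Answer: ["b", "c", "m"]

Working:
Per-block:
  B0: {b,c} / ∅
  B1: {m,y} / ∅
  B2: {b,i} / {b}
  B3: {i,r} / ∅
  B4: {y} / ∅
  B5: {m} / {m}
  B6: {c,m} / {c}
  B7: {b,r} / ∅
  B8: {y} / ∅
  B9: {b} / ∅

Backward fixpoint:
  live B0: ∅→{b,c}
  live B1: {b,c}→{b,c,m}
  live B2: {b,c,m}→{b,c,m}
  live B3: ∅→∅
  live B4: {b,c,m}→{b,c,m}
  live B5: {b,c,m}→{b,c}
  live B6: {c}→∅
  live B7: ∅→∅
  live B8: ∅→∅
  live B9: ∅→∅

Interference:
  b↔{c,i,m,y}
  c↔{b,i,m,y}
  i↔{b,c,m}
  m↔{b,c,i,y}
  r↔∅
  y↔{b,c,m}

N(i) = ["b", "c", "m"]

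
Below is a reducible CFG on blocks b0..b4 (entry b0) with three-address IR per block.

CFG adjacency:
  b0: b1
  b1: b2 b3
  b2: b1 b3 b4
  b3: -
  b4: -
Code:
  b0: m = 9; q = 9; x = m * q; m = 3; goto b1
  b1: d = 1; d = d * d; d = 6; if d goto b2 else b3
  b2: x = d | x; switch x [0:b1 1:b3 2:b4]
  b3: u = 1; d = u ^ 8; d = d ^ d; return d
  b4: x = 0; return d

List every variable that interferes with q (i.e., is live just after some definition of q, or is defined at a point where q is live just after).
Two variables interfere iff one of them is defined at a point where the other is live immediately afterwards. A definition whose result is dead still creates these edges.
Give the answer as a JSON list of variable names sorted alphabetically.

Per-block:
  b0 def {m,q,x} use ∅
  b1 def {d} use ∅
  b2 def {x} use {d,x}
  b3 def {d,u} use ∅
  b4 def {x} use {d}

Backward fixpoint:
  live b0: ∅→{x}
  live b1: {x}→{d,x}
  live b2: {d,x}→{d,x}
  live b3: ∅→∅
  live b4: {d}→∅

Interference:
  d: {x}
  m: {q,x}
  q: {m}
  u: ∅
  x: {d,m}

N(q) = ["m"]

Answer: ["m"]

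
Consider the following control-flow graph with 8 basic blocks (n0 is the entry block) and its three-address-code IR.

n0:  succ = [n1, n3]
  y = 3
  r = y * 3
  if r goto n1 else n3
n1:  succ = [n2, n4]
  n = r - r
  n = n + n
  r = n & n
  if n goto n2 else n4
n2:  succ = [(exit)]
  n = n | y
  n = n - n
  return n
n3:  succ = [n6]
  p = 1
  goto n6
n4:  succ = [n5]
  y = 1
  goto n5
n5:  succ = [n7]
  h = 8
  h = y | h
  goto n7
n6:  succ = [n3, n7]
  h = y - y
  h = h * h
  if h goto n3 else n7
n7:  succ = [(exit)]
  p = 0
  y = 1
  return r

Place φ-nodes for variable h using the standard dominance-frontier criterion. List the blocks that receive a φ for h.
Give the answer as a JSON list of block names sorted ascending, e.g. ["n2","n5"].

idom tree: n1←n0 n2←n1 n3←n0 n4←n1 n5←n4 n6←n3 n7←n0
Dom∩ at merges:
  n3: preds {n0,n6}: {n0} ∩ {n0,n3,n6} = {n0}; idom=n0
  n7: preds {n5,n6}: {n0,n1,n4,n5} ∩ {n0,n3,n6} = {n0}; idom=n0

Frontier:
  join n3 pred n0: · stop@n0
  join n3 pred n6: n6→n3 stop@n0
  join n7 pred n5: n5→n4→n1 stop@n0
  join n7 pred n6: n6→n3 stop@n0
  DF(n0)=∅
  DF(n1)={n7}
  DF(n2)=∅
  DF(n3)={n3,n7}
  DF(n4)={n7}
  DF(n5)={n7}
  DF(n6)={n3,n7}
  DF(n7)=∅

φ for h: defs {n5,n6}
  DF⁺ = {n3,n7}

Answer: ["n3", "n7"]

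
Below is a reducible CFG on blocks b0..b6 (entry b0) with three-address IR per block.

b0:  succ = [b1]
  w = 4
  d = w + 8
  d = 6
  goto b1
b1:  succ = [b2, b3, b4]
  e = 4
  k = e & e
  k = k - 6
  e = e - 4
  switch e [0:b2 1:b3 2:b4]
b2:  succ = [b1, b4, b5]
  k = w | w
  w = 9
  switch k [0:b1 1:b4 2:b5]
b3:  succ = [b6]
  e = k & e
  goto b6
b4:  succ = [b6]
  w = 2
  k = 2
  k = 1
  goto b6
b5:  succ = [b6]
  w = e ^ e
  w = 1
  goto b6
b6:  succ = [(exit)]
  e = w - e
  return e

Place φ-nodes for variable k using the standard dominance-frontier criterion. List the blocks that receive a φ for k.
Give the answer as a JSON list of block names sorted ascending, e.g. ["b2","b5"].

Answer: ["b1", "b4", "b6"]

Derivation:
idom tree: b1←b0 b2←b1 b3←b1 b4←b1 b5←b2 b6←b1
Dom at joins:
  b1: preds {b0,b2}: {b0} ∩ {b0,b1,b2} = {b0}; idom=b0
  b4: preds {b1,b2}: {b0,b1} ∩ {b0,b1,b2} = {b0,b1}; idom=b1
  b6: preds {b3,b4,b5}: {b0,b1,b3} ∩ {b0,b1,b4} ∩ {b0,b1,b2,b5} = {b0,b1}; idom=b1

Frontier:
  b1←b0: walk · to b0
  b1←b2: walk b2→b1 to b0
  b4←b1: walk · to b1
  b4←b2: walk b2 to b1
  b6←b3: walk b3 to b1
  b6←b4: walk b4 to b1
  b6←b5: walk b5→b2 to b1
  DF(b0)=∅
  DF(b1)={b1}
  DF(b2)={b1,b4,b6}
  DF(b3)={b6}
  DF(b4)={b6}
  DF(b5)={b6}
  DF(b6)=∅

φ for k: defs {b1,b2,b4}
  DF⁺ = {b1,b4,b6}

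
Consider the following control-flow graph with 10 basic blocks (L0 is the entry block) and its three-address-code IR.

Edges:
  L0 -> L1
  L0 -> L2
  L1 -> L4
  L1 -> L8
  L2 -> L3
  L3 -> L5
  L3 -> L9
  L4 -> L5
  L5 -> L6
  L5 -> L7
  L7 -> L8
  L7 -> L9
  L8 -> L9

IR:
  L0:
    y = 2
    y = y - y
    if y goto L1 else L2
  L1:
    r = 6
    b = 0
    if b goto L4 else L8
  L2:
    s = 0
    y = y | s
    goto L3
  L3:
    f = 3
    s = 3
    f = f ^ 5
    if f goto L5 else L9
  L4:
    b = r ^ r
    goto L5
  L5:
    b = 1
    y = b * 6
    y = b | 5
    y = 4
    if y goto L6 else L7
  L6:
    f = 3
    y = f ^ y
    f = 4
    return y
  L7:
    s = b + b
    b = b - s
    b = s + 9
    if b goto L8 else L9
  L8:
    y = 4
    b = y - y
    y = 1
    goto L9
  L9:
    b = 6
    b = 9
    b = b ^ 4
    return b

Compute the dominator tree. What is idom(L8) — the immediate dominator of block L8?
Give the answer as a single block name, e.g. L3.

Answer: L0

Working:
idom tree: L1←L0 L2←L0 L3←L2 L4←L1 L5←L0 L6←L5 L7←L5 L8←L0 L9←L0
Dom at joins:
  L5: preds {L3,L4}: {L0,L2,L3} ∩ {L0,L1,L4} = {L0}; idom=L0
  L8: preds {L1,L7}: {L0,L1} ∩ {L0,L5,L7} = {L0}; idom=L0
  L9: preds {L3,L7,L8}: {L0,L2,L3} ∩ {L0,L5,L7} ∩ {L0,L8} = {L0}; idom=L0

idom(L8) = L0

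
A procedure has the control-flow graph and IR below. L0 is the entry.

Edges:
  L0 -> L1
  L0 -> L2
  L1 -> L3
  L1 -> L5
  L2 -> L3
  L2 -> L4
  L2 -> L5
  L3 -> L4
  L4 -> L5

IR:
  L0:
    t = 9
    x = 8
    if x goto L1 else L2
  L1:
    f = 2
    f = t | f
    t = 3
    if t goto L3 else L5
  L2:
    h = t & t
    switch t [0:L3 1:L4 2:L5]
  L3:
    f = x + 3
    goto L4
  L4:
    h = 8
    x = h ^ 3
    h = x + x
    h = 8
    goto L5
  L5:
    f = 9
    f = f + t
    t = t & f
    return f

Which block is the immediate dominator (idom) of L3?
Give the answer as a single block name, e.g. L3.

Answer: L0

Derivation:
idom tree: L1←L0 L2←L0 L3←L0 L4←L0 L5←L0
Dom at joins:
  L3: preds {L1,L2}: {L0,L1} ∩ {L0,L2} = {L0}; idom=L0
  L4: preds {L2,L3}: {L0,L2} ∩ {L0,L3} = {L0}; idom=L0
  L5: preds {L1,L2,L4}: {L0,L1} ∩ {L0,L2} ∩ {L0,L4} = {L0}; idom=L0

idom(L3) = L0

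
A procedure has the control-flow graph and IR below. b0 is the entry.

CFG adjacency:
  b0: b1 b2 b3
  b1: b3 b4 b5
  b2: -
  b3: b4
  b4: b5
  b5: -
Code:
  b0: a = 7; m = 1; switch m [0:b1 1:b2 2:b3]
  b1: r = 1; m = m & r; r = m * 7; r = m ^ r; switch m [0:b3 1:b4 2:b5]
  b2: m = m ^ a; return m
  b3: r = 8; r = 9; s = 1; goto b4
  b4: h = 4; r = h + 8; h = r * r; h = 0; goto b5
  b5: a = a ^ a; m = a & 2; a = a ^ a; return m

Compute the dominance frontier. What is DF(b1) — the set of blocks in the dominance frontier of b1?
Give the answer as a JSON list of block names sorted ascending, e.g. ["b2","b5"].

Answer: ["b3", "b4", "b5"]

Working:
idom tree: b1←b0 b2←b0 b3←b0 b4←b0 b5←b0
Dom∩ at merges:
  b3: preds {b0,b1}: {b0} ∩ {b0,b1} = {b0}; idom=b0
  b4: preds {b1,b3}: {b0,b1} ∩ {b0,b3} = {b0}; idom=b0
  b5: preds {b1,b4}: {b0,b1} ∩ {b0,b4} = {b0}; idom=b0

DF derivation:
  join b3 pred b0: · stop@b0
  join b3 pred b1: b1 stop@b0
  join b4 pred b1: b1 stop@b0
  join b4 pred b3: b3 stop@b0
  join b5 pred b1: b1 stop@b0
  join b5 pred b4: b4 stop@b0
  DF(b0)=∅
  DF(b1)={b3,b4,b5}
  DF(b2)=∅
  DF(b3)={b4}
  DF(b4)={b5}
  DF(b5)=∅

DF(b1) = ["b3", "b4", "b5"]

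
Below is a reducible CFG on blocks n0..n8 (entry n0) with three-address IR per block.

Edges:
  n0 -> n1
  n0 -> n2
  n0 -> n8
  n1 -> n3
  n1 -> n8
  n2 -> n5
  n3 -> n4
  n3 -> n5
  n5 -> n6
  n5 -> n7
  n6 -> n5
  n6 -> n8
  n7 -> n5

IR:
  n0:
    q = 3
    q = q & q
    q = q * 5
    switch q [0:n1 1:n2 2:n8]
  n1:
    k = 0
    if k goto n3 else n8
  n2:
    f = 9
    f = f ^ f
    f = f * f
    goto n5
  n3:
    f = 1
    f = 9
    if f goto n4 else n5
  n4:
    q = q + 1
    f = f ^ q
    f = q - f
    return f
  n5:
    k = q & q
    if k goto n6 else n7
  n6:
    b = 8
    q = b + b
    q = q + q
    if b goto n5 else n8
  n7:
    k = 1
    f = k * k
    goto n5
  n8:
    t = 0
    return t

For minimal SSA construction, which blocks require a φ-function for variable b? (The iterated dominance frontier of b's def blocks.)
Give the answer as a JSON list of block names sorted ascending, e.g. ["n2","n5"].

idom tree: n1←n0 n2←n0 n3←n1 n4←n3 n5←n0 n6←n5 n7←n5 n8←n0
Dom∩ at merges:
  n5: preds {n2,n3,n6,n7}: {n0,n2} ∩ {n0,n1,n3} ∩ {n0,n5,n6} ∩ {n0,n5,n7} = {n0}; idom=n0
  n8: preds {n0,n1,n6}: {n0} ∩ {n0,n1} ∩ {n0,n5,n6} = {n0}; idom=n0

DF walk-up:
  join n5 pred n2: n2 stop@n0
  join n5 pred n3: n3→n1 stop@n0
  join n5 pred n6: n6→n5 stop@n0
  join n5 pred n7: n7→n5 stop@n0
  join n8 pred n0: · stop@n0
  join n8 pred n1: n1 stop@n0
  join n8 pred n6: n6→n5 stop@n0
  n0 → ∅
  n1 → {n5,n8}
  n2 → {n5}
  n3 → {n5}
  n4 → ∅
  n5 → {n5,n8}
  n6 → {n5,n8}
  n7 → {n5}
  n8 → ∅

φ for b: defs {n6}
  DF⁺ = {n5,n8}

Answer: ["n5", "n8"]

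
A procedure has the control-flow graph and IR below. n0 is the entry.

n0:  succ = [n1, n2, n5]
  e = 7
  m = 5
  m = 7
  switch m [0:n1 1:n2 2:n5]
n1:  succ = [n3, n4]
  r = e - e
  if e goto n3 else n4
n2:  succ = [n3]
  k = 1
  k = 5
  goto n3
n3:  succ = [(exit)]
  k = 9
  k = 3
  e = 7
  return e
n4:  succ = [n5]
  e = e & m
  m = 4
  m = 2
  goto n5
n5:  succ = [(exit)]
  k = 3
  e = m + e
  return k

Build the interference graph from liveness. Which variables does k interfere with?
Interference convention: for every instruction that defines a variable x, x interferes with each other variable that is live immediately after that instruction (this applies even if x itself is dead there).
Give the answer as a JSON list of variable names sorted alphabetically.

Answer: ["e", "m"]

Derivation:
def/use:
  n0: {e,m} / ∅
  n1: {r} / {e}
  n2: {k} / ∅
  n3: {e,k} / ∅
  n4: {e,m} / {e,m}
  n5: {e,k} / {e,m}

Backward fixpoint:
  n0 li=∅ lo={e,m}
  n1 li={e,m} lo={e,m}
  n2 li=∅ lo=∅
  n3 li=∅ lo=∅
  n4 li={e,m} lo={e,m}
  n5 li={e,m} lo=∅

Interfere edges:
  e — {k,m,r}
  k — {e,m}
  m — {e,k,r}
  r — {e,m}

N(k) = ["e", "m"]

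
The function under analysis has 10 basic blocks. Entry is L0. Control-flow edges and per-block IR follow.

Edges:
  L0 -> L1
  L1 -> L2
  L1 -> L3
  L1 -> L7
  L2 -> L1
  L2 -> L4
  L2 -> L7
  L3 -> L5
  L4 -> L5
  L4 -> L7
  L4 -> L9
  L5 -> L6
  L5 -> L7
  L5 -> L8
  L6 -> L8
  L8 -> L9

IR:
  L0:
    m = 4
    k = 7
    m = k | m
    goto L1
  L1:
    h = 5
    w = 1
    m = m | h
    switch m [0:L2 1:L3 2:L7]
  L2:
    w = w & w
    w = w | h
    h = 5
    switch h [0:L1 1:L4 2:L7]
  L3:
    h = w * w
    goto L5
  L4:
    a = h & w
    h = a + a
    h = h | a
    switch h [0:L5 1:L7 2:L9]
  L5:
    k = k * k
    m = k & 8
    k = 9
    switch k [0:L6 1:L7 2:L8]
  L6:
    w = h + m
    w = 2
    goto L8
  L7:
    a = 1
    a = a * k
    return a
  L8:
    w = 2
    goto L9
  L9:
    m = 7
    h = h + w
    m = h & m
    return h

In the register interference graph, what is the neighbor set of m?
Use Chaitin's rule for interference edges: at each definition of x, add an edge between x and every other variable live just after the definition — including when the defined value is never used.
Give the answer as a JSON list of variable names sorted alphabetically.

Answer: ["h", "k", "w"]

Analysis:
Per-block:
  L0: def={k,m} ue=∅
  L1: def={h,m,w} ue={m}
  L2: def={h,w} ue={h,w}
  L3: def={h} ue={w}
  L4: def={a,h} ue={h,w}
  L5: def={k,m} ue={k}
  L6: def={w} ue={h,m}
  L7: def={a} ue={k}
  L8: def={w} ue=∅
  L9: def={h,m} ue={h,w}

Liveness:
  L0 li=∅ lo={k,m}
  L1 li={k,m} lo={h,k,m,w}
  L2 li={h,k,m,w} lo={h,k,m,w}
  L3 li={k,w} lo={h,k}
  L4 li={h,k,w} lo={h,k,w}
  L5 li={h,k} lo={h,k,m}
  L6 li={h,m} lo={h}
  L7 li={k} lo=∅
  L8 li={h} lo={h,w}
  L9 li={h,w} lo=∅

Interference:
  a — {h,k,w}
  h — {a,k,m,w}
  k — {a,h,m,w}
  m — {h,k,w}
  w — {a,h,k,m}

N(m) = ["h", "k", "w"]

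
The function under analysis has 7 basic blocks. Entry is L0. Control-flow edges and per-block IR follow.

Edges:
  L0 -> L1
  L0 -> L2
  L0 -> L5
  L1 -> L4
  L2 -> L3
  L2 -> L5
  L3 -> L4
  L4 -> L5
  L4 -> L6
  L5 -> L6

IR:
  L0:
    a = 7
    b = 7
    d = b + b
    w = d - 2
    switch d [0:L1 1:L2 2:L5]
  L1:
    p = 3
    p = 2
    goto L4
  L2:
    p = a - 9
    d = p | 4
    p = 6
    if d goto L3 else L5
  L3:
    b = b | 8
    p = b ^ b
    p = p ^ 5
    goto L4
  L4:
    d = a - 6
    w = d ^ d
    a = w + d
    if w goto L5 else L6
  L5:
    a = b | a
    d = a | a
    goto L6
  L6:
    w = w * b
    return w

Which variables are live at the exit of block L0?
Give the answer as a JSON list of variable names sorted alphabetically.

Answer: ["a", "b", "w"]

Derivation:
Block summaries:
  L0 def {a,b,d,w} use ∅
  L1 def {p} use ∅
  L2 def {d,p} use {a}
  L3 def {b,p} use {b}
  L4 def {a,d,w} use {a}
  L5 def {a,d} use {a,b}
  L6 def {w} use {b,w}

Live sets:
  L0 li=∅ lo={a,b,w}
  L1 li={a,b} lo={a,b}
  L2 li={a,b,w} lo={a,b,w}
  L3 li={a,b} lo={a,b}
  L4 li={a,b} lo={a,b,w}
  L5 li={a,b,w} lo={b,w}
  L6 li={b,w} lo=∅

live-out(L0) = ["a", "b", "w"]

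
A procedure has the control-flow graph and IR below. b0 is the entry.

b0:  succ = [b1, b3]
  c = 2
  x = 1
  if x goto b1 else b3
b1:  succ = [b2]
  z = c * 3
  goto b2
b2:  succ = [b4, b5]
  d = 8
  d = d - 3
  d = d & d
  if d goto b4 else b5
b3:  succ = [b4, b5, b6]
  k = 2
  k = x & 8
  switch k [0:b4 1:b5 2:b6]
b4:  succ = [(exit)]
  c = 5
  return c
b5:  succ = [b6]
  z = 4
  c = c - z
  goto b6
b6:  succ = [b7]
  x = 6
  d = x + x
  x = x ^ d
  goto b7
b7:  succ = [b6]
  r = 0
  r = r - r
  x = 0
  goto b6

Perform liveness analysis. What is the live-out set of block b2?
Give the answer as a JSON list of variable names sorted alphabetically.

Answer: ["c"]

Derivation:
Per-block:
  b0: def={c,x} ue=∅
  b1: def={z} ue={c}
  b2: def={d} ue=∅
  b3: def={k} ue={x}
  b4: def={c} ue=∅
  b5: def={c,z} ue={c}
  b6: def={d,x} ue=∅
  b7: def={r,x} ue=∅

Live sets:
  b0 li=∅ lo={c,x}
  b1 li={c} lo={c}
  b2 li={c} lo={c}
  b3 li={c,x} lo={c}
  b4 li=∅ lo=∅
  b5 li={c} lo=∅
  b6 li=∅ lo=∅
  b7 li=∅ lo=∅

live-out(b2) = ["c"]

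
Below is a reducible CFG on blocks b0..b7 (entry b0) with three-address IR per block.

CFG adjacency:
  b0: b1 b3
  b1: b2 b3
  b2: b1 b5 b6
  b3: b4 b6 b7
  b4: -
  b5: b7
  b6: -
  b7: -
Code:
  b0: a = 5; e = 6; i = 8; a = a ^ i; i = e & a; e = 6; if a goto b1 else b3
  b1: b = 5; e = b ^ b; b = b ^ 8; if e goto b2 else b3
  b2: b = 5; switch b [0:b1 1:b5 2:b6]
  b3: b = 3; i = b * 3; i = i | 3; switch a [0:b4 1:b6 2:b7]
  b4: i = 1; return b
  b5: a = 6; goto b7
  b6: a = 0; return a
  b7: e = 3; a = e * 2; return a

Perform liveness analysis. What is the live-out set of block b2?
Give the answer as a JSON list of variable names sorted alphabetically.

Answer: ["a"]

Analysis:
def/use:
  b0: {a,e,i} / ∅
  b1: {b,e} / ∅
  b2: {b} / ∅
  b3: {b,i} / {a}
  b4: {i} / {b}
  b5: {a} / ∅
  b6: {a} / ∅
  b7: {a,e} / ∅

Backward fixpoint:
  live b0: ∅→{a}
  live b1: {a}→{a}
  live b2: {a}→{a}
  live b3: {a}→{b}
  live b4: {b}→∅
  live b5: ∅→∅
  live b6: ∅→∅
  live b7: ∅→∅

live-out(b2) = ["a"]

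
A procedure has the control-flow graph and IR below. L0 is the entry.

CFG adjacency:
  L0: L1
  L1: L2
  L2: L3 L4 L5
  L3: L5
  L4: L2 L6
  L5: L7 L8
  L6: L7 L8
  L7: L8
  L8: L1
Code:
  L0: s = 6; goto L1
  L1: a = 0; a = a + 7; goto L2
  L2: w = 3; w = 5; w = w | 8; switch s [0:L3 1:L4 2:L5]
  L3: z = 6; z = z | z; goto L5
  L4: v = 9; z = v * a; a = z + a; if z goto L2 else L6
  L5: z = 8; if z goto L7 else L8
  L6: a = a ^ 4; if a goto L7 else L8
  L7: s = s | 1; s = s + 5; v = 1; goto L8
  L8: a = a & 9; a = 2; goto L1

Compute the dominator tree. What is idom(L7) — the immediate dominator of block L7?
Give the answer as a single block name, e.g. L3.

Answer: L2

Working:
idom tree: L1←L0 L2←L1 L3←L2 L4←L2 L5←L2 L6←L4 L7←L2 L8←L2
Dom∩ at merges:
  L1: preds {L0,L8}: {L0} ∩ {L0,L1,L2,L8} = {L0}; idom=L0
  L2: preds {L1,L4}: {L0,L1} ∩ {L0,L1,L2,L4} = {L0,L1}; idom=L1
  L5: preds {L2,L3}: {L0,L1,L2} ∩ {L0,L1,L2,L3} = {L0,L1,L2}; idom=L2
  L7: preds {L5,L6}: {L0,L1,L2,L5} ∩ {L0,L1,L2,L4,L6} = {L0,L1,L2}; idom=L2
  L8: preds {L5,L6,L7}: {L0,L1,L2,L5} ∩ {L0,L1,L2,L4,L6} ∩ {L0,L1,L2,L7} = {L0,L1,L2}; idom=L2

idom(L7) = L2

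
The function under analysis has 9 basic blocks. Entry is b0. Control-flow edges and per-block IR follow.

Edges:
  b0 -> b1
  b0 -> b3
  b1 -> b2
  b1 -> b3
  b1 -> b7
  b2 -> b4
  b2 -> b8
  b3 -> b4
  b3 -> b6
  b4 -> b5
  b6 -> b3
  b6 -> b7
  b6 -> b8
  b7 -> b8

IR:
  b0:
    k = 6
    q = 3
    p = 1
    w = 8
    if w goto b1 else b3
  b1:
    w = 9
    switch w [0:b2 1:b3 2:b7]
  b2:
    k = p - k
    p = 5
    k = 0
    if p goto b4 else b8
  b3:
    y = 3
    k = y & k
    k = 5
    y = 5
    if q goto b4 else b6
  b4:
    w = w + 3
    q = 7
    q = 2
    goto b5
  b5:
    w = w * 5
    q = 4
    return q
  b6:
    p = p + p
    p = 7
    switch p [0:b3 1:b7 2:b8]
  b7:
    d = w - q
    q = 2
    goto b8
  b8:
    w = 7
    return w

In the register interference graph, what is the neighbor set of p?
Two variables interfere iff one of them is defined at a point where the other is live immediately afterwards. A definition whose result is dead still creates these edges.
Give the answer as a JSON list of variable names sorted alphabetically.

Answer: ["k", "q", "w", "y"]

Derivation:
Per-block:
  b0: {k,p,q,w} / ∅
  b1: {w} / ∅
  b2: {k,p} / {k,p}
  b3: {k,y} / {k,q}
  b4: {q,w} / {w}
  b5: {q,w} / {w}
  b6: {p} / {p}
  b7: {d,q} / {q,w}
  b8: {w} / ∅

Live sets:
  b0: in=∅ out={k,p,q,w}
  b1: in={k,p,q} out={k,p,q,w}
  b2: in={k,p,w} out={w}
  b3: in={k,p,q,w} out={k,p,q,w}
  b4: in={w} out={w}
  b5: in={w} out=∅
  b6: in={k,p,q,w} out={k,p,q,w}
  b7: in={q,w} out=∅
  b8: in=∅ out=∅

Conflict graph:
  d: ∅
  k: {p,q,w,y}
  p: {k,q,w,y}
  q: {k,p,w,y}
  w: {k,p,q,y}
  y: {k,p,q,w}

N(p) = ["k", "q", "w", "y"]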